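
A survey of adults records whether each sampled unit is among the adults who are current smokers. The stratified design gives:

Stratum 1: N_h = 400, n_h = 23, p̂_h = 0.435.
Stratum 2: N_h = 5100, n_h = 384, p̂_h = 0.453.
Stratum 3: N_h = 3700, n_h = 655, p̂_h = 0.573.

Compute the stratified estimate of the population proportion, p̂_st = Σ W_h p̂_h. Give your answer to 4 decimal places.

N = 9200; stratum weights W_h = N_h/N.
p̂_st = Σ W_h p̂_h = (400·0.435 + 5100·0.453 + 3700·0.573)/9200 = 0.50048

p̂_st ≈ 0.5005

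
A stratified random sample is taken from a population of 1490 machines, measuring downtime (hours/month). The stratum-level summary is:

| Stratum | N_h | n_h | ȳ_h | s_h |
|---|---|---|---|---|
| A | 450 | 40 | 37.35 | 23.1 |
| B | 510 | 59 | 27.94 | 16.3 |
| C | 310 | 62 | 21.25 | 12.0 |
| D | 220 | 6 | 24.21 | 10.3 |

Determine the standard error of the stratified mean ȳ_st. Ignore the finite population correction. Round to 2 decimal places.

SE(ȳ_st) ≈ 1.49

V̂(ȳ_st) = Σ W_h² s_h²/n_h, with W_h = N_h/N and N = 1490:
  stratum A: (450/1490)²·23.1²/40 = 1.21679
  stratum B: (510/1490)²·16.3²/59 = 0.527583
  stratum C: (310/1490)²·12.0²/62 = 0.100536
  stratum D: (220/1490)²·10.3²/6 = 0.385475
V̂(ȳ_st) = 2.23039
SE(ȳ_st) = √2.23039 = 1.49345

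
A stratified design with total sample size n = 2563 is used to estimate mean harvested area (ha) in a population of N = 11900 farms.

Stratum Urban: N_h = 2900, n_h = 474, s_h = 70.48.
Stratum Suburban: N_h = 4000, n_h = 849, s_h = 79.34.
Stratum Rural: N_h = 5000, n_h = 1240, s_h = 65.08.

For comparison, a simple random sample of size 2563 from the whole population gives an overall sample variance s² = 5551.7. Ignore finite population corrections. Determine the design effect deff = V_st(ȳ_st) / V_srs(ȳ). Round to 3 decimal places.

V̂(ȳ_st) = Σ W_h² s_h²/n_h, with W_h = N_h/N and N = 11900:
  stratum Urban: (2900/11900)²·70.48²/474 = 0.62238
  stratum Suburban: (4000/11900)²·79.34²/849 = 0.837727
  stratum Rural: (5000/11900)²·65.08²/1240 = 0.603003
V_st = 2.06311
V_srs = s²/n = 5551.7/2563 = 2.16609
deff = V_st / V_srs = 2.06311/2.16609 = 0.9525

deff ≈ 0.952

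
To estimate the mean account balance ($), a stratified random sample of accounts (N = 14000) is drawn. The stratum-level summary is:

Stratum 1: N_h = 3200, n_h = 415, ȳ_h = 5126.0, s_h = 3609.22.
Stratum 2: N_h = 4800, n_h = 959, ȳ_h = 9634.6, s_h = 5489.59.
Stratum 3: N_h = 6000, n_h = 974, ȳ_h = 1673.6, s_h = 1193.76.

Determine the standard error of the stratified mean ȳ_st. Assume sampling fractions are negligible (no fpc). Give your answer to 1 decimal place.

V̂(ȳ_st) = Σ W_h² s_h²/n_h, with W_h = N_h/N and N = 14000:
  stratum 1: (3200/14000)²·3609.22²/415 = 1639.92
  stratum 2: (4800/14000)²·5489.59²/959 = 3693.92
  stratum 3: (6000/14000)²·1193.76²/974 = 268.733
V̂(ȳ_st) = 5602.57
SE(ȳ_st) = √5602.57 = 74.8503

SE(ȳ_st) ≈ 74.9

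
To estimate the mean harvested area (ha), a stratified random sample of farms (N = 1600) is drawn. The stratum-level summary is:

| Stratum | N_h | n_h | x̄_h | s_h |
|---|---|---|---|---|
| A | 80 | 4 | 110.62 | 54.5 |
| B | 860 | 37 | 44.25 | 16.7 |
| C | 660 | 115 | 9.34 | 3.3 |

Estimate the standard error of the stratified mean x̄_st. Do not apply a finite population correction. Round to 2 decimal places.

SE(x̄_st) ≈ 2.01

V̂(x̄_st) = Σ W_h² s_h²/n_h, with W_h = N_h/N and N = 1600:
  stratum A: (80/1600)²·54.5²/4 = 1.85641
  stratum B: (860/1600)²·16.7²/37 = 2.17765
  stratum C: (660/1600)²·3.3²/115 = 0.0161131
V̂(x̄_st) = 4.05017
SE(x̄_st) = √4.05017 = 2.0125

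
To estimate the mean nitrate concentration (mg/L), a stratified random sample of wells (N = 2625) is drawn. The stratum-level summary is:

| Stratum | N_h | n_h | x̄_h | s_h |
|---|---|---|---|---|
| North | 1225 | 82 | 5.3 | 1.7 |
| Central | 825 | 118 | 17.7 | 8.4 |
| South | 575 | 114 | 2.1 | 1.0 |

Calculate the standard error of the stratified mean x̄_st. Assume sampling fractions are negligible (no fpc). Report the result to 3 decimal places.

V̂(x̄_st) = Σ W_h² s_h²/n_h, with W_h = N_h/N and N = 2625:
  stratum North: (1225/2625)²·1.7²/82 = 0.00767534
  stratum Central: (825/2625)²·8.4²/118 = 0.0590644
  stratum South: (575/2625)²·1.0²/114 = 0.000420894
V̂(x̄_st) = 0.0671606
SE(x̄_st) = √0.0671606 = 0.259154

SE(x̄_st) ≈ 0.259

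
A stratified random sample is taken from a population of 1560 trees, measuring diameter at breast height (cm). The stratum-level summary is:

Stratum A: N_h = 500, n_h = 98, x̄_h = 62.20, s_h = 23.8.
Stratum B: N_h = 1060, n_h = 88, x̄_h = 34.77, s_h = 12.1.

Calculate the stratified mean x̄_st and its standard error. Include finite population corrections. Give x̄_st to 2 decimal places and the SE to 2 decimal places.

x̄_st = Σ W_h x̄_h = (500·62.20 + 1060·34.77)/1560 = 43.56167
V̂(x̄_st) = Σ W_h² (1 − n_h/N_h) s_h²/n_h, with W_h = N_h/N and N = 1560:
  stratum A: (500/1560)²·(1 − 98/500)·23.8²/98 = 0.477392
  stratum B: (1060/1560)²·(1 − 88/1060)·12.1²/88 = 0.704386
V̂(x̄_st) = 1.18178
SE(x̄_st) = √1.18178 = 1.0871

x̄_st ≈ 43.56, SE ≈ 1.09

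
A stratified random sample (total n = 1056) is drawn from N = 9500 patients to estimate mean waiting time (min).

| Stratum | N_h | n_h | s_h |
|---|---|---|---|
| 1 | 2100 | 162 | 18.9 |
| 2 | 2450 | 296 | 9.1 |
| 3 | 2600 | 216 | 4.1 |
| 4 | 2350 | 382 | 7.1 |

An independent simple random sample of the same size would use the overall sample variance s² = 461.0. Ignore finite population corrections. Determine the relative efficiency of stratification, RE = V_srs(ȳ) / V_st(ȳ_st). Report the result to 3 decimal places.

RE ≈ 3.113

V̂(ȳ_st) = Σ W_h² s_h²/n_h, with W_h = N_h/N and N = 9500:
  stratum 1: (2100/9500)²·18.9²/162 = 0.107746
  stratum 2: (2450/9500)²·9.1²/296 = 0.018607
  stratum 3: (2600/9500)²·4.1²/216 = 0.00582926
  stratum 4: (2350/9500)²·7.1²/382 = 0.00807499
V_st = 0.140257
V_srs = s²/n = 461.0/1056 = 0.436553
Relative efficiency = V_srs / V_st = 0.436553/0.140257 = 3.1125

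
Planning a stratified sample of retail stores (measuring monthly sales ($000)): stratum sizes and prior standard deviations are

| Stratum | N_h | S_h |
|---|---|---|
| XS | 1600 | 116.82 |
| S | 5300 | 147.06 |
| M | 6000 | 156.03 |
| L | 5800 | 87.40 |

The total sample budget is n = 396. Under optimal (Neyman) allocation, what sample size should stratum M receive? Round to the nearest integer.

Neyman allocation: n_h = n · N_h S_h / Σ N_i S_i, with n = 396.
  stratum XS: N_h·S_h = 1600·116.82 = 186912.00
  stratum S: N_h·S_h = 5300·147.06 = 779418.00
  stratum M: N_h·S_h = 6000·156.03 = 936180.00
  stratum L: N_h·S_h = 5800·87.40 = 506920.00
Σ N_h S_h = 2409430.00
n for stratum M = 396·936180.00/2409430.00 = 153.865 → 154

154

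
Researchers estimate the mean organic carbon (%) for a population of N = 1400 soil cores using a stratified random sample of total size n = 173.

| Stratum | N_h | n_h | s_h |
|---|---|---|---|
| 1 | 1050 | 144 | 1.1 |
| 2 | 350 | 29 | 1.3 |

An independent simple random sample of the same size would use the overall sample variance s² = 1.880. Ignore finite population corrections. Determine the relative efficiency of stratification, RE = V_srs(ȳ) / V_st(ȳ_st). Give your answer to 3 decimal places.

V̂(ȳ_st) = Σ W_h² s_h²/n_h, with W_h = N_h/N and N = 1400:
  stratum 1: (1050/1400)²·1.1²/144 = 0.00472656
  stratum 2: (350/1400)²·1.3²/29 = 0.00364224
V_st = 0.0083688
V_srs = s²/n = 1.880/173 = 0.0108671
Relative efficiency = V_srs / V_st = 0.0108671/0.0083688 = 1.2985

RE ≈ 1.299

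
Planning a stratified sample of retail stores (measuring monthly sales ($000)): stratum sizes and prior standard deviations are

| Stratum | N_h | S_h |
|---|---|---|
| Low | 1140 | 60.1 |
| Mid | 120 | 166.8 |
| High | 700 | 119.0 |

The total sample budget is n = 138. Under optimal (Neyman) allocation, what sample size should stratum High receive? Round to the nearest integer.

67

Neyman allocation: n_h = n · N_h S_h / Σ N_i S_i, with n = 138.
  stratum Low: N_h·S_h = 1140·60.1 = 68514.00
  stratum Mid: N_h·S_h = 120·166.8 = 20016.00
  stratum High: N_h·S_h = 700·119.0 = 83300.00
Σ N_h S_h = 171830.00
n for stratum High = 138·83300.00/171830.00 = 66.900 → 67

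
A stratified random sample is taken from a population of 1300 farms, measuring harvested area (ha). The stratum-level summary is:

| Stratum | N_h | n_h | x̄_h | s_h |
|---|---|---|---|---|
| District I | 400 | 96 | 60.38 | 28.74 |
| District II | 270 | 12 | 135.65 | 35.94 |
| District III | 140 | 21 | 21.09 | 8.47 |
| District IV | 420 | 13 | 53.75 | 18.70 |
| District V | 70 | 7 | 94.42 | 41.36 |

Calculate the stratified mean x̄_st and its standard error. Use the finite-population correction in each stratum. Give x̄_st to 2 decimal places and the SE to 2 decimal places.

x̄_st ≈ 71.47, SE ≈ 2.91

x̄_st = Σ W_h x̄_h = (400·60.38 + 270·135.65 + 140·21.09 + 420·53.75 + 70·94.42)/1300 = 71.47269
V̂(x̄_st) = Σ W_h² (1 − n_h/N_h) s_h²/n_h, with W_h = N_h/N and N = 1300:
  stratum District I: (400/1300)²·(1 − 96/400)·28.74²/96 = 0.619083
  stratum District II: (270/1300)²·(1 − 12/270)·35.94²/12 = 4.43682
  stratum District III: (140/1300)²·(1 − 21/140)·8.47²/21 = 0.0336772
  stratum District IV: (420/1300)²·(1 − 13/420)·18.70²/13 = 2.7208
  stratum District V: (70/1300)²·(1 − 7/70)·41.36²/7 = 0.637698
V̂(x̄_st) = 8.44808
SE(x̄_st) = √8.44808 = 2.90656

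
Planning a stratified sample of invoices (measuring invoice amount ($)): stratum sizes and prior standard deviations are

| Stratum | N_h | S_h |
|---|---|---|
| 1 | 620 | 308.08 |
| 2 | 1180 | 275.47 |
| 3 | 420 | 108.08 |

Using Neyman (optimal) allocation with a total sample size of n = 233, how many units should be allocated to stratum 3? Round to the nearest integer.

19

Neyman allocation: n_h = n · N_h S_h / Σ N_i S_i, with n = 233.
  stratum 1: N_h·S_h = 620·308.08 = 191009.60
  stratum 2: N_h·S_h = 1180·275.47 = 325054.60
  stratum 3: N_h·S_h = 420·108.08 = 45393.60
Σ N_h S_h = 561457.80
n for stratum 3 = 233·45393.60/561457.80 = 18.838 → 19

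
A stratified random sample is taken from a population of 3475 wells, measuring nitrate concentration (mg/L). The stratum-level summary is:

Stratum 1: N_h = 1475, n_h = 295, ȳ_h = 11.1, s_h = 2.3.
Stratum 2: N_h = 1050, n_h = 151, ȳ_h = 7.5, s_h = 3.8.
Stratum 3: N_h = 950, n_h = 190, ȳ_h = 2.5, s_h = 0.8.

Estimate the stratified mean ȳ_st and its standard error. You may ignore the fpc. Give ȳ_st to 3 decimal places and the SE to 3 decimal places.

ȳ_st ≈ 7.661, SE ≈ 0.111

ȳ_st = Σ W_h ȳ_h = (1475·11.1 + 1050·7.5 + 950·2.5)/3475 = 7.66115
V̂(ȳ_st) = Σ W_h² s_h²/n_h, with W_h = N_h/N and N = 3475:
  stratum 1: (1475/3475)²·2.3²/295 = 0.00323079
  stratum 2: (1050/3475)²·3.8²/151 = 0.0087309
  stratum 3: (950/3475)²·0.8²/190 = 0.000251747
V̂(ȳ_st) = 0.0122134
SE(ȳ_st) = √0.0122134 = 0.110514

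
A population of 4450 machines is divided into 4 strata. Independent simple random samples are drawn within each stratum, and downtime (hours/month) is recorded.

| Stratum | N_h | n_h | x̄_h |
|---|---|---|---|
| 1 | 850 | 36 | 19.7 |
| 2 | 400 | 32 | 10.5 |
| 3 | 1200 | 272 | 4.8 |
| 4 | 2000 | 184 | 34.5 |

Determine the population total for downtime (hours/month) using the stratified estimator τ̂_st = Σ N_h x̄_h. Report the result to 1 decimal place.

τ̂_st ≈ 95705.0

τ̂_st = Σ N_h x̄_h = 850·19.7 + 400·10.5 + 1200·4.8 + 2000·34.5 = 95705.0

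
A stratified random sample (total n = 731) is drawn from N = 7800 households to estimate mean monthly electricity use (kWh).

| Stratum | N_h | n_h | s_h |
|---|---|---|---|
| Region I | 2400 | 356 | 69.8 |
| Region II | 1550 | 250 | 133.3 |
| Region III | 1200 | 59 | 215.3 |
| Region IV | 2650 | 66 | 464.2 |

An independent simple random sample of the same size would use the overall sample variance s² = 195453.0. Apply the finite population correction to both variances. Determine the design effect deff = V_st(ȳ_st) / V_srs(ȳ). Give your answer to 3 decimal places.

deff ≈ 1.604

V̂(ȳ_st) = Σ W_h² (1 − n_h/N_h) s_h²/n_h, with W_h = N_h/N and N = 7800:
  stratum Region I: (2400/7800)²·(1 − 356/2400)·69.8²/356 = 1.10348
  stratum Region II: (1550/7800)²·(1 − 250/1550)·133.3²/250 = 2.354
  stratum Region III: (1200/7800)²·(1 − 59/1200)·215.3²/59 = 17.6813
  stratum Region IV: (2650/7800)²·(1 − 66/2650)·464.2²/66 = 367.465
V_st = 388.603
V_srs = (1 − 731/7800)·195453.0/731 = 242.319
deff = V_st / V_srs = 388.603/242.319 = 1.6037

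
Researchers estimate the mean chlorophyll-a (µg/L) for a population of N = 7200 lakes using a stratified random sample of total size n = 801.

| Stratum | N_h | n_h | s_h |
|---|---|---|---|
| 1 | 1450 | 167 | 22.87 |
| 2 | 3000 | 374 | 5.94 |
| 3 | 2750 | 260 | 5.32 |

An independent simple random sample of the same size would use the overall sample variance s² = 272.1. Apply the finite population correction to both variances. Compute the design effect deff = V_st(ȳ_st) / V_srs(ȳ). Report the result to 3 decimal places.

deff ≈ 0.467

V̂(ȳ_st) = Σ W_h² (1 − n_h/N_h) s_h²/n_h, with W_h = N_h/N and N = 7200:
  stratum 1: (1450/7200)²·(1 − 167/1450)·22.87²/167 = 0.112395
  stratum 2: (3000/7200)²·(1 − 374/3000)·5.94²/374 = 0.0143368
  stratum 3: (2750/7200)²·(1 − 260/2750)·5.32²/260 = 0.0143786
V_st = 0.14111
V_srs = (1 − 801/7200)·272.1/801 = 0.301909
deff = V_st / V_srs = 0.14111/0.301909 = 0.4674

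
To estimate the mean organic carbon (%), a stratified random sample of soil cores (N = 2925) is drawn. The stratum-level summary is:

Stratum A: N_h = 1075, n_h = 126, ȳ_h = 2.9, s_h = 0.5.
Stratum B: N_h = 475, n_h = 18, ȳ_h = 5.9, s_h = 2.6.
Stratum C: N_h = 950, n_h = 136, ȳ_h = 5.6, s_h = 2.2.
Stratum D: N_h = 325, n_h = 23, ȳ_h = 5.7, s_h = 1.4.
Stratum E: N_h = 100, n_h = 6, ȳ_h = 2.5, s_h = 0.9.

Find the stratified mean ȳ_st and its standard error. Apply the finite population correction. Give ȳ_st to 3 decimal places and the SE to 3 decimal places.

ȳ_st ≈ 4.562, SE ≈ 0.119

ȳ_st = Σ W_h ȳ_h = (1075·2.9 + 475·5.9 + 950·5.6 + 325·5.7 + 100·2.5)/2925 = 4.56154
V̂(ȳ_st) = Σ W_h² (1 − n_h/N_h) s_h²/n_h, with W_h = N_h/N and N = 2925:
  stratum A: (1075/2925)²·(1 − 126/1075)·0.5²/126 = 0.000236588
  stratum B: (475/2925)²·(1 − 18/475)·2.6²/18 = 0.00952867
  stratum C: (950/2925)²·(1 − 136/950)·2.2²/136 = 0.00321664
  stratum D: (325/2925)²·(1 − 23/325)·1.4²/23 = 0.000977613
  stratum E: (100/2925)²·(1 − 6/100)·0.9²/6 = 0.000148323
V̂(ȳ_st) = 0.0141078
SE(ȳ_st) = √0.0141078 = 0.118776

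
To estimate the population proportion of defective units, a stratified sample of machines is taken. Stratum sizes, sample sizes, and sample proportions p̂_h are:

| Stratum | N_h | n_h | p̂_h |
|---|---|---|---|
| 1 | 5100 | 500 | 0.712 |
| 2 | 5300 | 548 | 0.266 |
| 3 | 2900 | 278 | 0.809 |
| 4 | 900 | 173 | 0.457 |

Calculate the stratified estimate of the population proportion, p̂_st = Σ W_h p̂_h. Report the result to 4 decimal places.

p̂_st ≈ 0.5492

N = 14200; stratum weights W_h = N_h/N.
p̂_st = Σ W_h p̂_h = (5100·0.712 + 5300·0.266 + 2900·0.809 + 900·0.457)/14200 = 0.54918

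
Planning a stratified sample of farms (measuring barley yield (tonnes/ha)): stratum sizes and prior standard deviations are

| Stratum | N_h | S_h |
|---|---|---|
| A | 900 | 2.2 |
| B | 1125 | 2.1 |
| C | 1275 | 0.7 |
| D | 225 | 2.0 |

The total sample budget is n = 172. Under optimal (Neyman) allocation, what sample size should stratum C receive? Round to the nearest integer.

27

Neyman allocation: n_h = n · N_h S_h / Σ N_i S_i, with n = 172.
  stratum A: N_h·S_h = 900·2.2 = 1980.00
  stratum B: N_h·S_h = 1125·2.1 = 2362.50
  stratum C: N_h·S_h = 1275·0.7 = 892.50
  stratum D: N_h·S_h = 225·2.0 = 450.00
Σ N_h S_h = 5685.00
n for stratum C = 172·892.50/5685.00 = 27.003 → 27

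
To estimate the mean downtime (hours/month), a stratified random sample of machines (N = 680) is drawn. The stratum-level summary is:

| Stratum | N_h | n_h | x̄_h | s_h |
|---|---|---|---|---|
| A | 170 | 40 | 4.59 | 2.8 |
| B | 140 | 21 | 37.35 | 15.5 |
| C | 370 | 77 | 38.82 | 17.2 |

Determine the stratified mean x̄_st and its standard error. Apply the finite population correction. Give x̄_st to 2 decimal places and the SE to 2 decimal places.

x̄_st ≈ 29.96, SE ≈ 1.15

x̄_st = Σ W_h x̄_h = (170·4.59 + 140·37.35 + 370·38.82)/680 = 29.95985
V̂(x̄_st) = Σ W_h² (1 − n_h/N_h) s_h²/n_h, with W_h = N_h/N and N = 680:
  stratum A: (170/680)²·(1 − 40/170)·2.8²/40 = 0.00936765
  stratum B: (140/680)²·(1 − 21/140)·15.5²/21 = 0.412194
  stratum C: (370/680)²·(1 − 77/370)·17.2²/77 = 0.900778
V̂(x̄_st) = 1.32234
SE(x̄_st) = √1.32234 = 1.14993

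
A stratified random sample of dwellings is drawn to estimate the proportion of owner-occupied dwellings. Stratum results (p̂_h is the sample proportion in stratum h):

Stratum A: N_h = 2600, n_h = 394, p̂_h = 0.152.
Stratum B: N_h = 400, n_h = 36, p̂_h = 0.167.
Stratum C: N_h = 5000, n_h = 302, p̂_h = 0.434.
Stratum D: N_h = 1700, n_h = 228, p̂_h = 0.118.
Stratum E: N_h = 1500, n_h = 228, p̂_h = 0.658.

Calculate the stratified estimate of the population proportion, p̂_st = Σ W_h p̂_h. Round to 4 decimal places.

p̂_st ≈ 0.3410

N = 11200; stratum weights W_h = N_h/N.
p̂_st = Σ W_h p̂_h = (2600·0.152 + 400·0.167 + 5000·0.434 + 1700·0.118 + 1500·0.658)/11200 = 0.34104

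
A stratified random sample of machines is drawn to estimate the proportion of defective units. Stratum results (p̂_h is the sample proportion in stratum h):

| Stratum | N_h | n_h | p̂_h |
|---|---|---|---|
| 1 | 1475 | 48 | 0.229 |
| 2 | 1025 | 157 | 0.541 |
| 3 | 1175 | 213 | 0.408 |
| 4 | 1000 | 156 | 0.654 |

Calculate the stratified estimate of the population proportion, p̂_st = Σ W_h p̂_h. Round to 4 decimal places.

N = 4675; stratum weights W_h = N_h/N.
p̂_st = Σ W_h p̂_h = (1475·0.229 + 1025·0.541 + 1175·0.408 + 1000·0.654)/4675 = 0.43330

p̂_st ≈ 0.4333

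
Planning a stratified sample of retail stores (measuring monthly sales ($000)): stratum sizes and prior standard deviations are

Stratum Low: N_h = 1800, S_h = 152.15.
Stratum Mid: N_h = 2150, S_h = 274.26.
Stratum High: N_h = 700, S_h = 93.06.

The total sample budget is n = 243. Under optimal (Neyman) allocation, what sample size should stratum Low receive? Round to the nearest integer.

Neyman allocation: n_h = n · N_h S_h / Σ N_i S_i, with n = 243.
  stratum Low: N_h·S_h = 1800·152.15 = 273870.00
  stratum Mid: N_h·S_h = 2150·274.26 = 589659.00
  stratum High: N_h·S_h = 700·93.06 = 65142.00
Σ N_h S_h = 928671.00
n for stratum Low = 243·273870.00/928671.00 = 71.662 → 72

72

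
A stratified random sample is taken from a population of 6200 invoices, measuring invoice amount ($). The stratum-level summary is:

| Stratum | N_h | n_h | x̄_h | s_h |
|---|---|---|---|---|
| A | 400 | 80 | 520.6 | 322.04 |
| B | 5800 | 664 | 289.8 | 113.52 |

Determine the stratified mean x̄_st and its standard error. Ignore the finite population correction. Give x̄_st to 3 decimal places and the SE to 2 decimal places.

x̄_st ≈ 304.690, SE ≈ 4.73

x̄_st = Σ W_h x̄_h = (400·520.6 + 5800·289.8)/6200 = 304.69032
V̂(x̄_st) = Σ W_h² s_h²/n_h, with W_h = N_h/N and N = 6200:
  stratum A: (400/6200)²·322.04²/80 = 5.39593
  stratum B: (5800/6200)²·113.52²/664 = 16.9844
V̂(x̄_st) = 22.3803
SE(x̄_st) = √22.3803 = 4.73078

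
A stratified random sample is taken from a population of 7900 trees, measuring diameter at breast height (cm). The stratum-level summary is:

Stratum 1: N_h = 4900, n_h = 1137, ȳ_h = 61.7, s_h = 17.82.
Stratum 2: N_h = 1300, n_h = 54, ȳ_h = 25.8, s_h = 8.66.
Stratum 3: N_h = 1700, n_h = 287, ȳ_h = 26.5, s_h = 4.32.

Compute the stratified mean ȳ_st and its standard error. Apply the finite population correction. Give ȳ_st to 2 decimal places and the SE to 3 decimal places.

ȳ_st ≈ 48.22, SE ≈ 0.348

ȳ_st = Σ W_h ȳ_h = (4900·61.7 + 1300·25.8 + 1700·26.5)/7900 = 48.21772
V̂(ȳ_st) = Σ W_h² (1 − n_h/N_h) s_h²/n_h, with W_h = N_h/N and N = 7900:
  stratum 1: (4900/7900)²·(1 − 1137/4900)·17.82²/1137 = 0.0825146
  stratum 2: (1300/7900)²·(1 − 54/1300)·8.66²/54 = 0.0360453
  stratum 3: (1700/7900)²·(1 − 287/1700)·4.32²/287 = 0.00250278
V̂(ȳ_st) = 0.121063
SE(ȳ_st) = √0.121063 = 0.347941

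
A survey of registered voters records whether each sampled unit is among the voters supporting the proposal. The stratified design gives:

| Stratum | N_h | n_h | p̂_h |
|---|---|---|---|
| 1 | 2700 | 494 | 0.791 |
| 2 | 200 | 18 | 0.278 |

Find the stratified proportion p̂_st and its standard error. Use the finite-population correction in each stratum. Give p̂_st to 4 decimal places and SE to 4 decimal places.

N = 2900; stratum weights W_h = N_h/N.
p̂_st = Σ W_h p̂_h = (2700·0.791 + 200·0.278)/2900 = 0.75562
V̂(p̂_st) = Σ W_h² (1 − n_h/N_h) p̂_h(1−p̂_h)/(n_h−1):
  stratum 1: (2700/2900)²·(1 − 494/2700)·0.791·0.209/493 = 0.000237492
  stratum 2: (200/2900)²·(1 − 18/200)·0.278·0.722/17 = 5.11021e-05
V̂(p̂_st) = 0.000288594; SE = √V̂ = 0.0169881

p̂_st ≈ 0.7556, SE ≈ 0.0170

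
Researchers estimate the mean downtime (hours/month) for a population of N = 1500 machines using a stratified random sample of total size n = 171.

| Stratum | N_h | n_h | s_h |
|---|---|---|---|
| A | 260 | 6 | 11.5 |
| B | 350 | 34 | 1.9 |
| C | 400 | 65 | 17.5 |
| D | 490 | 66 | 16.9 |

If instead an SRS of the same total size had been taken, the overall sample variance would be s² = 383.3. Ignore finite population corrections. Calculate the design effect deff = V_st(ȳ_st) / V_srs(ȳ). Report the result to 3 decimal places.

deff ≈ 0.654

V̂(ȳ_st) = Σ W_h² s_h²/n_h, with W_h = N_h/N and N = 1500:
  stratum A: (260/1500)²·11.5²/6 = 0.66223
  stratum B: (350/1500)²·1.9²/34 = 0.00578072
  stratum C: (400/1500)²·17.5²/65 = 0.335043
  stratum D: (490/1500)²·16.9²/66 = 0.461784
V_st = 1.46484
V_srs = s²/n = 383.3/171 = 2.24152
deff = V_st / V_srs = 1.46484/2.24152 = 0.6535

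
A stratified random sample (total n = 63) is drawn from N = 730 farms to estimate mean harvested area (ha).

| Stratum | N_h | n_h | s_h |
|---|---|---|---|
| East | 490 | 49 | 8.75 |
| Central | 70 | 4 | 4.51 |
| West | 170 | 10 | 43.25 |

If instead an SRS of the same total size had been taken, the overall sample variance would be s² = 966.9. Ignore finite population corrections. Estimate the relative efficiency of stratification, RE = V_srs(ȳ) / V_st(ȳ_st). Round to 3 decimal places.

V̂(ȳ_st) = Σ W_h² s_h²/n_h, with W_h = N_h/N and N = 730:
  stratum East: (490/730)²·8.75²/49 = 0.70399
  stratum Central: (70/730)²·4.51²/4 = 0.0467567
  stratum West: (170/730)²·43.25²/10 = 10.1444
V_st = 10.8951
V_srs = s²/n = 966.9/63 = 15.3476
Relative efficiency = V_srs / V_st = 15.3476/10.8951 = 1.4087

RE ≈ 1.409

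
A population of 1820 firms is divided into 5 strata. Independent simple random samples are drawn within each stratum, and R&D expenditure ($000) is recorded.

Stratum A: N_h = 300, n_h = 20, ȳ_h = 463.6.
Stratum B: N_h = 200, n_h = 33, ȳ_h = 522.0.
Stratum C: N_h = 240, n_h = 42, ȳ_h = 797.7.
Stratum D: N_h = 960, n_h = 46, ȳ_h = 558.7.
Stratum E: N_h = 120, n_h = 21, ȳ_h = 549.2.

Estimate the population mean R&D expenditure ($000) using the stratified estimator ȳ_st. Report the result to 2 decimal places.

N = Σ N_h = 1820. Stratum weights W_h = N_h/N.
ȳ_st = (300·463.6 + 200·522.0 + 240·797.7 + 960·558.7 + 120·549.2) / 1820 = 569.8813

ȳ_st ≈ 569.88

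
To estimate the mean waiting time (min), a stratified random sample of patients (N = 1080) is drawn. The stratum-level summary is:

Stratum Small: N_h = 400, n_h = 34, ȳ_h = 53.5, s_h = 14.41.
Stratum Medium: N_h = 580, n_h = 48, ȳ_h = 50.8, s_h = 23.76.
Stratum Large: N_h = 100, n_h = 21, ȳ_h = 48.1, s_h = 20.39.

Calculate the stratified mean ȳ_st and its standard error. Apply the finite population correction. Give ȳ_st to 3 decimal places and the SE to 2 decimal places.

ȳ_st = Σ W_h ȳ_h = (400·53.5 + 580·50.8 + 100·48.1)/1080 = 51.55000
V̂(ȳ_st) = Σ W_h² (1 − n_h/N_h) s_h²/n_h, with W_h = N_h/N and N = 1080:
  stratum Small: (400/1080)²·(1 − 34/400)·14.41²/34 = 0.766554
  stratum Medium: (580/1080)²·(1 − 48/580)·23.76²/48 = 3.11131
  stratum Large: (100/1080)²·(1 − 21/100)·20.39²/21 = 0.134089
V̂(ȳ_st) = 4.01196
SE(ȳ_st) = √4.01196 = 2.00299

ȳ_st ≈ 51.550, SE ≈ 2.00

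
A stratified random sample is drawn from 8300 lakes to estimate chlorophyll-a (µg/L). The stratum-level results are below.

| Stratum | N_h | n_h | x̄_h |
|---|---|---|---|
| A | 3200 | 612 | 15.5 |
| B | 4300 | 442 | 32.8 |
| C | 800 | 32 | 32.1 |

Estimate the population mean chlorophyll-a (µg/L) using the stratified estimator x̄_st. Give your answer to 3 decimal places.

N = Σ N_h = 8300. Stratum weights W_h = N_h/N.
x̄_st = (3200·15.5 + 4300·32.8 + 800·32.1) / 8300 = 26.06265

x̄_st ≈ 26.063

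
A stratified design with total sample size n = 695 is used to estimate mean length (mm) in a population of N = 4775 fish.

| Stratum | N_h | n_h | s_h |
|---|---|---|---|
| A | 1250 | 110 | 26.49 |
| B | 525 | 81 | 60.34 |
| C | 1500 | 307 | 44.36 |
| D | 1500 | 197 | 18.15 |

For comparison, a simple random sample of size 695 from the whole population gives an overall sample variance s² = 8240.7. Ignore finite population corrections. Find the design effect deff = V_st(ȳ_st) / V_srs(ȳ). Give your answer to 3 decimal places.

deff ≈ 0.150

V̂(ȳ_st) = Σ W_h² s_h²/n_h, with W_h = N_h/N and N = 4775:
  stratum A: (1250/4775)²·26.49²/110 = 0.437164
  stratum B: (525/4775)²·60.34²/81 = 0.543372
  stratum C: (1500/4775)²·44.36²/307 = 0.632529
  stratum D: (1500/4775)²·18.15²/197 = 0.165015
V_st = 1.77808
V_srs = s²/n = 8240.7/695 = 11.8571
deff = V_st / V_srs = 1.77808/11.8571 = 0.1500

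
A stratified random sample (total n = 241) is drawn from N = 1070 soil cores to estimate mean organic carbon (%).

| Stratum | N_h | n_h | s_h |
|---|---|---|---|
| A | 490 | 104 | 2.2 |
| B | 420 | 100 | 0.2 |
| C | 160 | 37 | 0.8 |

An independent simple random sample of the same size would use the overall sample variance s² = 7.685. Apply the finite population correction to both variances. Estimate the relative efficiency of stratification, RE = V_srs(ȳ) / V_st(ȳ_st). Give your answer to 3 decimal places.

RE ≈ 3.076

V̂(ȳ_st) = Σ W_h² (1 − n_h/N_h) s_h²/n_h, with W_h = N_h/N and N = 1070:
  stratum A: (490/1070)²·(1 − 104/490)·2.2²/104 = 0.00768826
  stratum B: (420/1070)²·(1 − 100/420)·0.2²/100 = 4.69561e-05
  stratum C: (160/1070)²·(1 − 37/160)·0.8²/37 = 0.000297328
V_st = 0.00803254
V_srs = (1 − 241/1070)·7.685/241 = 0.0247057
Relative efficiency = V_srs / V_st = 0.0247057/0.00803254 = 3.0757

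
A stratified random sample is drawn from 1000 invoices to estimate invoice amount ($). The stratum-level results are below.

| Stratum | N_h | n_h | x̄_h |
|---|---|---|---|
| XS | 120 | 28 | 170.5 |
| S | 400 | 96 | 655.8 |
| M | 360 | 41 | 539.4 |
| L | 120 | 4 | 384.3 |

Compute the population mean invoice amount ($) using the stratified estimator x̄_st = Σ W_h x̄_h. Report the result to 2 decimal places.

x̄_st ≈ 523.08

N = Σ N_h = 1000. Stratum weights W_h = N_h/N.
x̄_st = (120·170.5 + 400·655.8 + 360·539.4 + 120·384.3) / 1000 = 523.0800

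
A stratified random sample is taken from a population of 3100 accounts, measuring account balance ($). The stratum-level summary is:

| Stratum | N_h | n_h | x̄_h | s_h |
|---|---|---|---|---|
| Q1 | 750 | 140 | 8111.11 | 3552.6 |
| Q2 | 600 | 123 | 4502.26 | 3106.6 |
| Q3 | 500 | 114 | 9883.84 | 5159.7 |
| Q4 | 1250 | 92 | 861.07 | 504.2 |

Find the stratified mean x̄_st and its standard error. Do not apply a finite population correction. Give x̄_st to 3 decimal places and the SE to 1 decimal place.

x̄_st ≈ 4775.144, SE ≈ 121.4

x̄_st = Σ W_h x̄_h = (750·8111.11 + 600·4502.26 + 500·9883.84 + 1250·861.07)/3100 = 4775.14387
V̂(x̄_st) = Σ W_h² s_h²/n_h, with W_h = N_h/N and N = 3100:
  stratum Q1: (750/3100)²·3552.6²/140 = 5276.72
  stratum Q2: (600/3100)²·3106.6²/123 = 2939.31
  stratum Q3: (500/3100)²·5159.7²/114 = 6075.2
  stratum Q4: (1250/3100)²·504.2²/92 = 449.277
V̂(x̄_st) = 14740.5
SE(x̄_st) = √14740.5 = 121.41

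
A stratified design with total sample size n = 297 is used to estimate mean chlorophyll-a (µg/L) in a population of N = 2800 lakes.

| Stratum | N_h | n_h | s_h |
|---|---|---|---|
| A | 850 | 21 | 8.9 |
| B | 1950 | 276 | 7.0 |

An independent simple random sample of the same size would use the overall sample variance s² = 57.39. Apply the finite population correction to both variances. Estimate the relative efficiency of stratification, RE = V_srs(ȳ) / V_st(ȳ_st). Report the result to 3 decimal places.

RE ≈ 0.418

V̂(ȳ_st) = Σ W_h² (1 − n_h/N_h) s_h²/n_h, with W_h = N_h/N and N = 2800:
  stratum A: (850/2800)²·(1 − 21/850)·8.9²/21 = 0.339014
  stratum B: (1950/2800)²·(1 − 276/1950)·7.0²/276 = 0.0739198
V_st = 0.412934
V_srs = (1 − 297/2800)·57.39/297 = 0.172736
Relative efficiency = V_srs / V_st = 0.172736/0.412934 = 0.4183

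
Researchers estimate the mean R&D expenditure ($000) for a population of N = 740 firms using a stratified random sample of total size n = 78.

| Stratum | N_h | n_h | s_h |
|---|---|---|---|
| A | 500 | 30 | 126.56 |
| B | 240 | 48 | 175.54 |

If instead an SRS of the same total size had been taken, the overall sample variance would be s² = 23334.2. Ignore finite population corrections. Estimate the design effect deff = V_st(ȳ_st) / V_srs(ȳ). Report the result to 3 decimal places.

V̂(ȳ_st) = Σ W_h² s_h²/n_h, with W_h = N_h/N and N = 740:
  stratum A: (500/740)²·126.56²/30 = 243.752
  stratum B: (240/740)²·175.54²/48 = 67.5258
V_st = 311.278
V_srs = s²/n = 23334.2/78 = 299.156
deff = V_st / V_srs = 311.278/299.156 = 1.0405

deff ≈ 1.041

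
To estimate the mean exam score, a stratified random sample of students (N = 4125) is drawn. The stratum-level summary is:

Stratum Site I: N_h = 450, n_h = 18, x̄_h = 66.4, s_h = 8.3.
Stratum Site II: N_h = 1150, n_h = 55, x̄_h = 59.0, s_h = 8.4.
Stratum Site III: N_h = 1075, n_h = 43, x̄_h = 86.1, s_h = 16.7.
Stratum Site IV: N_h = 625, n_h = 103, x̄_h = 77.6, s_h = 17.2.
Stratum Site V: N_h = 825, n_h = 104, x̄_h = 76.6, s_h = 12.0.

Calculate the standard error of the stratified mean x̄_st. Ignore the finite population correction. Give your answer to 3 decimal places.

V̂(x̄_st) = Σ W_h² s_h²/n_h, with W_h = N_h/N and N = 4125:
  stratum Site I: (450/4125)²·8.3²/18 = 0.0455471
  stratum Site II: (1150/4125)²·8.4²/55 = 0.0997111
  stratum Site III: (1075/4125)²·16.7²/43 = 0.440487
  stratum Site IV: (625/4125)²·17.2²/103 = 0.0659374
  stratum Site V: (825/4125)²·12.0²/104 = 0.0553846
V̂(x̄_st) = 0.707068
SE(x̄_st) = √0.707068 = 0.840873

SE(x̄_st) ≈ 0.841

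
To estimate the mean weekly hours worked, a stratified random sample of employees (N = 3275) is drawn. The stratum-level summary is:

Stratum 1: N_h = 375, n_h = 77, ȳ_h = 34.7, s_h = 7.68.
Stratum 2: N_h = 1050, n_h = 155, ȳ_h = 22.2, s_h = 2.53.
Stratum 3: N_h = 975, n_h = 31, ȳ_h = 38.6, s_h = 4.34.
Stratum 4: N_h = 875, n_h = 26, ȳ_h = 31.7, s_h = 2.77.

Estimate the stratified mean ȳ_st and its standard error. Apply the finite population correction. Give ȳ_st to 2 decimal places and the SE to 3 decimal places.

ȳ_st = Σ W_h ȳ_h = (375·34.7 + 1050·22.2 + 975·38.6 + 875·31.7)/3275 = 31.05191
V̂(ȳ_st) = Σ W_h² (1 − n_h/N_h) s_h²/n_h, with W_h = N_h/N and N = 3275:
  stratum 1: (375/3275)²·(1 − 77/375)·7.68²/77 = 0.00798099
  stratum 2: (1050/3275)²·(1 − 155/1050)·2.53²/155 = 0.00361825
  stratum 3: (975/3275)²·(1 − 31/975)·4.34²/31 = 0.0521401
  stratum 4: (875/3275)²·(1 − 26/875)·2.77²/26 = 0.0204399
V̂(ȳ_st) = 0.0841793
SE(ȳ_st) = √0.0841793 = 0.290137

ȳ_st ≈ 31.05, SE ≈ 0.290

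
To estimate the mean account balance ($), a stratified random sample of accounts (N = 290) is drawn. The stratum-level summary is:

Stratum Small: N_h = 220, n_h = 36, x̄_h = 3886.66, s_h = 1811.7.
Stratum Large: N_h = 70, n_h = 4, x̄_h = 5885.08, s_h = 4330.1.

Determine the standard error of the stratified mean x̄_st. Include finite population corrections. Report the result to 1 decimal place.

SE(x̄_st) ≈ 549.0

V̂(x̄_st) = Σ W_h² (1 − n_h/N_h) s_h²/n_h, with W_h = N_h/N and N = 290:
  stratum Small: (220/290)²·(1 − 36/220)·1811.7²/36 = 43884.8
  stratum Large: (70/290)²·(1 − 4/70)·4330.1²/4 = 257503
V̂(x̄_st) = 301388
SE(x̄_st) = √301388 = 548.988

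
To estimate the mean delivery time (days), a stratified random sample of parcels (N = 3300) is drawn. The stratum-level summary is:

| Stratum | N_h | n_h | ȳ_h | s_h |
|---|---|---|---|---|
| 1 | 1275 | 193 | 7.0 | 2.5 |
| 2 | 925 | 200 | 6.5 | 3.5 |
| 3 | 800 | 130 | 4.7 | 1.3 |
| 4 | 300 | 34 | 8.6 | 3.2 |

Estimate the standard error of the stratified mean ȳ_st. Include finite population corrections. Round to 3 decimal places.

V̂(ȳ_st) = Σ W_h² (1 − n_h/N_h) s_h²/n_h, with W_h = N_h/N and N = 3300:
  stratum 1: (1275/3300)²·(1 − 193/1275)·2.5²/193 = 0.00410235
  stratum 2: (925/3300)²·(1 − 200/925)·3.5²/200 = 0.00377188
  stratum 3: (800/3300)²·(1 − 130/800)·1.3²/130 = 0.000639853
  stratum 4: (300/3300)²·(1 − 34/300)·3.2²/34 = 0.00220697
V̂(ȳ_st) = 0.010721
SE(ȳ_st) = √0.010721 = 0.103542

SE(ȳ_st) ≈ 0.104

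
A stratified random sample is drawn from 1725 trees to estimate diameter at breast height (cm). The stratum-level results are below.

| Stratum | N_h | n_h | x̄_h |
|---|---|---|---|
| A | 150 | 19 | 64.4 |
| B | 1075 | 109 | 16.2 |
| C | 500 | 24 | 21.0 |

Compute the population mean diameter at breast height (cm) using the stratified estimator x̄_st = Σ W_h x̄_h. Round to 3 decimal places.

N = Σ N_h = 1725. Stratum weights W_h = N_h/N.
x̄_st = (150·64.4 + 1075·16.2 + 500·21.0) / 1725 = 21.78261

x̄_st ≈ 21.783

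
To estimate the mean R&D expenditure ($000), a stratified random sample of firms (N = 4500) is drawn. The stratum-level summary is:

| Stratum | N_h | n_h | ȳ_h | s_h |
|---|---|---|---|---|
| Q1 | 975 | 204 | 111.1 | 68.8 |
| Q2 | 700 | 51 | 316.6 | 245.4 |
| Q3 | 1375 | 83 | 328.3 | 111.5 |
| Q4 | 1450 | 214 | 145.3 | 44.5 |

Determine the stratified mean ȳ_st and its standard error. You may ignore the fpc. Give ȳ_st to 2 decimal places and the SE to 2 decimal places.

ȳ_st = Σ W_h ȳ_h = (975·111.1 + 700·316.6 + 1375·328.3 + 1450·145.3)/4500 = 220.45333
V̂(ȳ_st) = Σ W_h² s_h²/n_h, with W_h = N_h/N and N = 4500:
  stratum Q1: (975/4500)²·68.8²/204 = 1.08926
  stratum Q2: (700/4500)²·245.4²/51 = 28.5726
  stratum Q3: (1375/4500)²·111.5²/83 = 13.9847
  stratum Q4: (1450/4500)²·44.5²/214 = 0.960765
V̂(ȳ_st) = 44.6073
SE(ȳ_st) = √44.6073 = 6.67887

ȳ_st ≈ 220.45, SE ≈ 6.68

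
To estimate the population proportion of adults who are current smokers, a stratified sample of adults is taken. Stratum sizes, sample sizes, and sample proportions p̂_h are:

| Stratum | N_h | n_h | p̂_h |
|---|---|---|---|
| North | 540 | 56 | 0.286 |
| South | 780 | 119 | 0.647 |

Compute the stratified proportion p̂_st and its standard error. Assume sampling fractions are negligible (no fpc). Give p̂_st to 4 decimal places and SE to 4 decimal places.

p̂_st ≈ 0.4993, SE ≈ 0.0360

N = 1320; stratum weights W_h = N_h/N.
p̂_st = Σ W_h p̂_h = (540·0.286 + 780·0.647)/1320 = 0.49932
V̂(p̂_st) = Σ W_h² p̂_h(1−p̂_h)/(n_h−1):
  stratum North: (540/1320)²·0.286·0.714/55 = 0.000621357
  stratum South: (780/1320)²·0.647·0.353/118 = 0.000675831
V̂(p̂_st) = 0.00129719; SE = √V̂ = 0.0360165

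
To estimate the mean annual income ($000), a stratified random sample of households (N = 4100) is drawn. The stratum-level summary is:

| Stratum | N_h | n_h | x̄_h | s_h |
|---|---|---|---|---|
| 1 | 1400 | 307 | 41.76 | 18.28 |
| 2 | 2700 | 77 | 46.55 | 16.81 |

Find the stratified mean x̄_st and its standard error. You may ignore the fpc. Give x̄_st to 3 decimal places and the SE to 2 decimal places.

x̄_st = Σ W_h x̄_h = (1400·41.76 + 2700·46.55)/4100 = 44.91439
V̂(x̄_st) = Σ W_h² s_h²/n_h, with W_h = N_h/N and N = 4100:
  stratum 1: (1400/4100)²·18.28²/307 = 0.126912
  stratum 2: (2700/4100)²·16.81²/77 = 1.59149
V̂(x̄_st) = 1.7184
SE(x̄_st) = √1.7184 = 1.31088

x̄_st ≈ 44.914, SE ≈ 1.31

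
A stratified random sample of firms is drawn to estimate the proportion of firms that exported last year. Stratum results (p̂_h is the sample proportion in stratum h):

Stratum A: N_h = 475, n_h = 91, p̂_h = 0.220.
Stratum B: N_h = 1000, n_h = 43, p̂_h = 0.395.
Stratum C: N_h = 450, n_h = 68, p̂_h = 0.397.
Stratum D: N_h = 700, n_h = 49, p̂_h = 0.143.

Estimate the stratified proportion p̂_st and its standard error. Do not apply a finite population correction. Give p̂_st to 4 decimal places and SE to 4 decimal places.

N = 2625; stratum weights W_h = N_h/N.
p̂_st = Σ W_h p̂_h = (475·0.220 + 1000·0.395 + 450·0.397 + 700·0.143)/2625 = 0.29648
V̂(p̂_st) = Σ W_h² p̂_h(1−p̂_h)/(n_h−1):
  stratum A: (475/2625)²·0.220·0.780/90 = 6.24314e-05
  stratum B: (1000/2625)²·0.395·0.605/42 = 0.000825742
  stratum C: (450/2625)²·0.397·0.603/67 = 0.000105002
  stratum D: (700/2625)²·0.143·0.857/48 = 0.000181557
V̂(p̂_st) = 0.00117473; SE = √V̂ = 0.0342744

p̂_st ≈ 0.2965, SE ≈ 0.0343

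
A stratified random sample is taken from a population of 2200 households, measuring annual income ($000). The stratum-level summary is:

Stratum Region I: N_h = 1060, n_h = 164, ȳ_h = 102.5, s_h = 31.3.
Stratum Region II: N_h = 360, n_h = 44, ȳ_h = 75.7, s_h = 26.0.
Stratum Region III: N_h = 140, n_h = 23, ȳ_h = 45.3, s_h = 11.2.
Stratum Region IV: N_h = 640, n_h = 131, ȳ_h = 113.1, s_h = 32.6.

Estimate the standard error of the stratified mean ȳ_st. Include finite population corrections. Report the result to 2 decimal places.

SE(ȳ_st) ≈ 1.45

V̂(ȳ_st) = Σ W_h² (1 − n_h/N_h) s_h²/n_h, with W_h = N_h/N and N = 2200:
  stratum Region I: (1060/2200)²·(1 − 164/1060)·31.3²/164 = 1.17223
  stratum Region II: (360/2200)²·(1 − 44/360)·26.0²/44 = 0.361109
  stratum Region III: (140/2200)²·(1 − 23/140)·11.2²/23 = 0.0184577
  stratum Region IV: (640/2200)²·(1 − 131/640)·32.6²/131 = 0.54603
V̂(ȳ_st) = 2.09783
SE(ȳ_st) = √2.09783 = 1.44839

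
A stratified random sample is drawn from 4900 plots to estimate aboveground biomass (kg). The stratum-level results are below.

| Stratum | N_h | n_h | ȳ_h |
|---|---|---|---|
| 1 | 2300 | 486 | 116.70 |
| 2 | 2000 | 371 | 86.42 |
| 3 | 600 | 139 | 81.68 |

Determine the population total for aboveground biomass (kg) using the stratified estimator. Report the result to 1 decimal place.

τ̂_st ≈ 490258.0

τ̂_st = Σ N_h ȳ_h = 2300·116.70 + 2000·86.42 + 600·81.68 = 490258.0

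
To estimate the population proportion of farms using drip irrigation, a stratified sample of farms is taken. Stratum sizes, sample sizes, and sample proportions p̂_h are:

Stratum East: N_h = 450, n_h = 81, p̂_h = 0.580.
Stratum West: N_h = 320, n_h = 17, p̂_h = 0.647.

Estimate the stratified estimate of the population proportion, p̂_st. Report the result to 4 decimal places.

N = 770; stratum weights W_h = N_h/N.
p̂_st = Σ W_h p̂_h = (450·0.580 + 320·0.647)/770 = 0.60784

p̂_st ≈ 0.6078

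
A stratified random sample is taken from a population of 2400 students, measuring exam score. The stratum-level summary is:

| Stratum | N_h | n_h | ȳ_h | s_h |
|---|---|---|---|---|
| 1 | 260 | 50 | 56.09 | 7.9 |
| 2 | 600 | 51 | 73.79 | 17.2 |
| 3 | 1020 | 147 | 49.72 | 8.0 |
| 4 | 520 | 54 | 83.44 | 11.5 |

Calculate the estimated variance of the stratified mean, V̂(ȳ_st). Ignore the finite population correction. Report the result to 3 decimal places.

V̂(ȳ_st) = Σ W_h² s_h²/n_h, with W_h = N_h/N and N = 2400:
  stratum 1: (260/2400)²·7.9²/50 = 0.014649
  stratum 2: (600/2400)²·17.2²/51 = 0.362549
  stratum 3: (1020/2400)²·8.0²/147 = 0.0786395
  stratum 4: (520/2400)²·11.5²/54 = 0.11497
V̂(ȳ_st) = 0.570808

V̂(ȳ_st) ≈ 0.571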